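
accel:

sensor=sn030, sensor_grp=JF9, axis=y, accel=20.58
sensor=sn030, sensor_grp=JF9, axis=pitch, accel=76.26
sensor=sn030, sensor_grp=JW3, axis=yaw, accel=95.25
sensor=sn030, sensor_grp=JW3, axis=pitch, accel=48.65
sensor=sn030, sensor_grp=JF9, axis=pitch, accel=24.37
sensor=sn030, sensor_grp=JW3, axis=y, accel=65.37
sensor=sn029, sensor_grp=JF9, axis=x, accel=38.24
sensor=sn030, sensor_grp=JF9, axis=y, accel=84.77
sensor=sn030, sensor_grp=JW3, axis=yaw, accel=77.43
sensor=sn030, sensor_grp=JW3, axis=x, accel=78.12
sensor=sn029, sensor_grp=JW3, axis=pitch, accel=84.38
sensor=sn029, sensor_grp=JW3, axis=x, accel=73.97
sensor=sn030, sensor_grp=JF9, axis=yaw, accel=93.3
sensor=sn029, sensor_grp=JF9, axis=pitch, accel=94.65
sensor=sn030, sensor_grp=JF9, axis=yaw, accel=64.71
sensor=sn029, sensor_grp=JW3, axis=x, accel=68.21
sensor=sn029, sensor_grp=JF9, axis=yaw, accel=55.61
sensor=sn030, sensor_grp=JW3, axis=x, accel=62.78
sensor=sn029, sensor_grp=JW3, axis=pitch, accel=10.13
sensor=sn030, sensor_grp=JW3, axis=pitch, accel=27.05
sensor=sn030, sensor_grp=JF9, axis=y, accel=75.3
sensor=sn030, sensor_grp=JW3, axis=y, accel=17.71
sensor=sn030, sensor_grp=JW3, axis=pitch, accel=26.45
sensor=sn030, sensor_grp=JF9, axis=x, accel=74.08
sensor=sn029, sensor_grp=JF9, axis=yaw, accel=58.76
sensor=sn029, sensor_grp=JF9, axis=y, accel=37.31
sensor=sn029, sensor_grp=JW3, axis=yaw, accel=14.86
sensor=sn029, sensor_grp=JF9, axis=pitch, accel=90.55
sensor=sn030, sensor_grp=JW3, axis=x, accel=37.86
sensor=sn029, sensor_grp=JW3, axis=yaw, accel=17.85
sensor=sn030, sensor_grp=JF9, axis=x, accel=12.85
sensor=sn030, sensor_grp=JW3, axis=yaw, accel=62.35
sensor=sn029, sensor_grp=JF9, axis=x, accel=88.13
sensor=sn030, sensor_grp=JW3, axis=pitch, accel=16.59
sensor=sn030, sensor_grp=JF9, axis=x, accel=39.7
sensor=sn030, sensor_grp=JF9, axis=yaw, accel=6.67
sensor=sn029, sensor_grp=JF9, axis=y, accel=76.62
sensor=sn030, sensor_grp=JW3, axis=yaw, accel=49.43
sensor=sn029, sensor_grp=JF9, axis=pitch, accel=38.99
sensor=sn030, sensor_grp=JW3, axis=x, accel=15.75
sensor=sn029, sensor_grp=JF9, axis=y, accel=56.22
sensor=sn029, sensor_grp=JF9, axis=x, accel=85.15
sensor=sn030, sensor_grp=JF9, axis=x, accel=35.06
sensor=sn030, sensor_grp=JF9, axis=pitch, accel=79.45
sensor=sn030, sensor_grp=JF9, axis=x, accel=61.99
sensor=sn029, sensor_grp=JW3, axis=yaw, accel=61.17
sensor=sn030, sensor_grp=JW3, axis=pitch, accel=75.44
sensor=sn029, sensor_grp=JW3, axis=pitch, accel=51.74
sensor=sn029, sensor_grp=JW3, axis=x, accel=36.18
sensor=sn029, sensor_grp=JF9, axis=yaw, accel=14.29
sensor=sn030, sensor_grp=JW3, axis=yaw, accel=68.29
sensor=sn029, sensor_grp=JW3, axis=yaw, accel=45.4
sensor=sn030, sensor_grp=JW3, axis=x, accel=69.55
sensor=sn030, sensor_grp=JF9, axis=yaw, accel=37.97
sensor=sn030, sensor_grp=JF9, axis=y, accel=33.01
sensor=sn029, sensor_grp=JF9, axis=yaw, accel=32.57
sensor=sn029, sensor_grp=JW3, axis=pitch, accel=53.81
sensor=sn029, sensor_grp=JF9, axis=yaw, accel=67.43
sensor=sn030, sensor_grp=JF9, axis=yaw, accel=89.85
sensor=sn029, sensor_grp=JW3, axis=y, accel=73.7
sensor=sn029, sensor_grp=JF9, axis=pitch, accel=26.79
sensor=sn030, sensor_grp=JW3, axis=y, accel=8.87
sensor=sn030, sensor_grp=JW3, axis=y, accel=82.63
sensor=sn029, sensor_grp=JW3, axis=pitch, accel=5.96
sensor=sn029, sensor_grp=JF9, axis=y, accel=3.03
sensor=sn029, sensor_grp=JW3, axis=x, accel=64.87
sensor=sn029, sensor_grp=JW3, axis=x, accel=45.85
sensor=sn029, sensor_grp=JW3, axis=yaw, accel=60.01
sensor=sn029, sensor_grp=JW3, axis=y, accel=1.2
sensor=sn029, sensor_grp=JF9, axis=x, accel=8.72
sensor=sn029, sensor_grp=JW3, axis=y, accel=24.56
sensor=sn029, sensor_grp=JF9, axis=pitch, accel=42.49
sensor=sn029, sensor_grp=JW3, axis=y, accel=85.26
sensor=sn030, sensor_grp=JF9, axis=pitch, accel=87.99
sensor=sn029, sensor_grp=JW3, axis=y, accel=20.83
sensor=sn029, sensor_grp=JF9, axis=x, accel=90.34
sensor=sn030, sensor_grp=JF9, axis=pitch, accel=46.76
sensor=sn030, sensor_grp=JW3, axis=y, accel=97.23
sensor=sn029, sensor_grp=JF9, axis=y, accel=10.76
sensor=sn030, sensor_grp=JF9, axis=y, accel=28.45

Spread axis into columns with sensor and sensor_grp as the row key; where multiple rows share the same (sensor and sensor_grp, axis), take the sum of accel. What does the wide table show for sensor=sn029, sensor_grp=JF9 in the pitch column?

293.47

Rows with sensor=sn029, sensor_grp=JF9 and axis=pitch: accel values are 94.65, 90.55, 38.99, 26.79, 42.49.
94.65 + 90.55 + 38.99 + 26.79 + 42.49 = 293.47.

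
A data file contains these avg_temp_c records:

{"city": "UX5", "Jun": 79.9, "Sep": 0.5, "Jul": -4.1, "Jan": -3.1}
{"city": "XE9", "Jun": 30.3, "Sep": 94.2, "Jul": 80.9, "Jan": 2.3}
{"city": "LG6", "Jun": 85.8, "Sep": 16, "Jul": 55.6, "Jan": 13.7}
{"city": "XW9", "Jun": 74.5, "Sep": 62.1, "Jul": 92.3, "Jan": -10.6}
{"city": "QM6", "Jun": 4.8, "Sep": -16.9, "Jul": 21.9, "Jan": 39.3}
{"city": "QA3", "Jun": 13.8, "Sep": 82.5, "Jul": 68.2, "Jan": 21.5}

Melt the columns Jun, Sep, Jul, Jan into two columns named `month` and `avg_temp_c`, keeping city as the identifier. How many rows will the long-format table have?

6 city values × 4 melted columns = 24 rows.

24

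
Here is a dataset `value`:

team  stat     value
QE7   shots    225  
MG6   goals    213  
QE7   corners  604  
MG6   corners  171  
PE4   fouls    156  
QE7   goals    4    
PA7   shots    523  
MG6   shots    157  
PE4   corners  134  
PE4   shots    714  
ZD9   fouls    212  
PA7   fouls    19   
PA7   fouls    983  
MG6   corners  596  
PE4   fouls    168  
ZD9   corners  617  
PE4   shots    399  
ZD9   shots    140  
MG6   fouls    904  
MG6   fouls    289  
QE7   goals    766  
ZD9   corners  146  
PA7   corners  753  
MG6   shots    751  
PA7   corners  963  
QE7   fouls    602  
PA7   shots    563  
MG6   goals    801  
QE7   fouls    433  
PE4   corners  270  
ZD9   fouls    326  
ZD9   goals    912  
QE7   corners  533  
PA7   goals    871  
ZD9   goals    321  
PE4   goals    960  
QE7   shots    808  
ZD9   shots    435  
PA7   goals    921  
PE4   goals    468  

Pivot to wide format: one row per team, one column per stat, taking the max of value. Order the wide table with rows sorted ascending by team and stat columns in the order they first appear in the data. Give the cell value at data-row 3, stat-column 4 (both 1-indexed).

With rows sorted ascending by team, row 3 is team=PE4. stat columns in first-appearance order: shots, goals, corners, fouls; column 4 is fouls.
Long rows with team=PE4, stat=fouls: max(156, 168) = 168.

168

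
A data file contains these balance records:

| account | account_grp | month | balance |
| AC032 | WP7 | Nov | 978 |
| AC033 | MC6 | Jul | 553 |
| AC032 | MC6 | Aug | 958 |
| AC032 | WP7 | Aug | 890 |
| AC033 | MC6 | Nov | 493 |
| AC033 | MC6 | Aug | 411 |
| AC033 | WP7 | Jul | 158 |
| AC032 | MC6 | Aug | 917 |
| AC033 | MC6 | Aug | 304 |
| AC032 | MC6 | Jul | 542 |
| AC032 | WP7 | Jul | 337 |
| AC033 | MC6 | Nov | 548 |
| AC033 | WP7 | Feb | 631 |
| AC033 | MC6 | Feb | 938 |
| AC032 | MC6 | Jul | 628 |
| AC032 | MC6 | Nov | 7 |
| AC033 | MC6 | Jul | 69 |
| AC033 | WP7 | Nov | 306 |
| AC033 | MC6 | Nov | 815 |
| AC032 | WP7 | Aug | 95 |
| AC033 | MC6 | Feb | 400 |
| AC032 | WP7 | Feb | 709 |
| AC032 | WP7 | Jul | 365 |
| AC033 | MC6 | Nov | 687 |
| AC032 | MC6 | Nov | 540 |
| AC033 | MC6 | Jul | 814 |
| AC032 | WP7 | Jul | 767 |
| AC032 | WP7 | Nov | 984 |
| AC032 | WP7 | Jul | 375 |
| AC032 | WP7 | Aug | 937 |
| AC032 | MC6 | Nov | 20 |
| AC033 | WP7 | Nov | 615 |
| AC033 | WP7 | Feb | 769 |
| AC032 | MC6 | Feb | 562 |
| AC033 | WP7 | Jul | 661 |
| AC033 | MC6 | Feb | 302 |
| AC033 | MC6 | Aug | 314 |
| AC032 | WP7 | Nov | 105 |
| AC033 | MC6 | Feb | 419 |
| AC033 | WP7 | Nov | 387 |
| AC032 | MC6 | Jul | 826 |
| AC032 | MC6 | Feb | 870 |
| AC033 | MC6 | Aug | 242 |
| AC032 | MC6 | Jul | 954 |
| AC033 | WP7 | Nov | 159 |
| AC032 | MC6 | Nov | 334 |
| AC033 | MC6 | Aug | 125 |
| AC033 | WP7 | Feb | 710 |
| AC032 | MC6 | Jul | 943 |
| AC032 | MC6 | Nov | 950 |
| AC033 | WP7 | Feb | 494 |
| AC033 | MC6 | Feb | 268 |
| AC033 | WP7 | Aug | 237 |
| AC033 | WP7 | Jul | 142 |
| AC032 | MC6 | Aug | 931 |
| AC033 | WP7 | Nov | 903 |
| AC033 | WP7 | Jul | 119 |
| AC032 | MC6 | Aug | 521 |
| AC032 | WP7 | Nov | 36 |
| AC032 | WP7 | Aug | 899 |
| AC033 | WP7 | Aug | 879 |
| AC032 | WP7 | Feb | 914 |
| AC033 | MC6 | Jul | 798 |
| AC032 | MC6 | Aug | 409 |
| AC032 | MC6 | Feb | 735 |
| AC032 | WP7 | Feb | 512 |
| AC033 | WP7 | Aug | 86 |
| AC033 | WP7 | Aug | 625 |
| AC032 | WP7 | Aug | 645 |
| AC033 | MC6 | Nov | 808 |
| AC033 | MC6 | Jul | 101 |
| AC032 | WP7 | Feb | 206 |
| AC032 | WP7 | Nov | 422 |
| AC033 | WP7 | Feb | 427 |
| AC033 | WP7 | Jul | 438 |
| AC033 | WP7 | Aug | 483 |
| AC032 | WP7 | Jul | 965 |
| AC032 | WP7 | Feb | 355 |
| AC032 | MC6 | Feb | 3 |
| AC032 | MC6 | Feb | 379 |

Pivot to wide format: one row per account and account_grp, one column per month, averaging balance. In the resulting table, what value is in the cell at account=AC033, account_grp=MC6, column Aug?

279.20

Rows with account=AC033, account_grp=MC6 and month=Aug: balance values are 411, 304, 314, 242, 125.
(411 + 304 + 314 + 242 + 125) / 5 = 279.20.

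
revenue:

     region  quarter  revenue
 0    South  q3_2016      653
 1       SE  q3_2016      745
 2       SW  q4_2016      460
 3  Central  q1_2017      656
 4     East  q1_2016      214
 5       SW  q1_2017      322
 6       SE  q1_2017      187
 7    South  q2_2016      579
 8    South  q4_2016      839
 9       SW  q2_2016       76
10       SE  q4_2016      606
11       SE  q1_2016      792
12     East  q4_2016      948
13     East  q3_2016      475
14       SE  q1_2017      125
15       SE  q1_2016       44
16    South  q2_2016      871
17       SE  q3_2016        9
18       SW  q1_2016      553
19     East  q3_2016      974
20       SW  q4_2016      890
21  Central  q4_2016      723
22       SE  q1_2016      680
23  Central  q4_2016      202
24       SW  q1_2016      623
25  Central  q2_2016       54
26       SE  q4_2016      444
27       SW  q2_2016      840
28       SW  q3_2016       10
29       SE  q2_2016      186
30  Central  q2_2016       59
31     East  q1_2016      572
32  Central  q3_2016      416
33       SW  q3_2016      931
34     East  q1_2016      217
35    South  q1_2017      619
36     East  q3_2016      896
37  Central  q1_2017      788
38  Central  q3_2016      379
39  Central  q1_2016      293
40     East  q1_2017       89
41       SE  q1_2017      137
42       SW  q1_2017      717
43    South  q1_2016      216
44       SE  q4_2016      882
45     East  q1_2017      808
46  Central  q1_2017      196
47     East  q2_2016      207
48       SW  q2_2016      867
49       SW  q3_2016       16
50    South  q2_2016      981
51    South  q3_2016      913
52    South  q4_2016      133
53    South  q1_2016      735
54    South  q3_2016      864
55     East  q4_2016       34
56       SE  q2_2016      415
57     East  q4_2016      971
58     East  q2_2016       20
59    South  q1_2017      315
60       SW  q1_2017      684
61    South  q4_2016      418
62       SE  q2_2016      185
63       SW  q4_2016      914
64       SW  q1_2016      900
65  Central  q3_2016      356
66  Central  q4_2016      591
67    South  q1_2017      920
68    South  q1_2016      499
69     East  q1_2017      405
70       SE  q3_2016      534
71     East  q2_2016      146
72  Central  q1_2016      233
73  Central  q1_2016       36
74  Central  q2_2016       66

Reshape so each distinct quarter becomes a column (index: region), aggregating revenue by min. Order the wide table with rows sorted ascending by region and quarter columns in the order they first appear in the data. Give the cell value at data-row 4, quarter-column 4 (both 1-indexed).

553

With rows sorted ascending by region, row 4 is region=SW. quarter columns in first-appearance order: q3_2016, q4_2016, q1_2017, q1_2016, q2_2016; column 4 is q1_2016.
Long rows with region=SW, quarter=q1_2016: min(553, 623, 900) = 553.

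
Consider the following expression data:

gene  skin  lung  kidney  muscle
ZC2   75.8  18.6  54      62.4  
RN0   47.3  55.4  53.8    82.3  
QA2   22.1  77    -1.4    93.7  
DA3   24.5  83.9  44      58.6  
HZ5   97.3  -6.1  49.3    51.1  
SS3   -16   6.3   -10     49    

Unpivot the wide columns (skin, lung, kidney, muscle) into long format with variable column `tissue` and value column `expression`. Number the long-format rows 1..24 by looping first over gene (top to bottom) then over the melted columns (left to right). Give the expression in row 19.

49.3

24 rows total (6 × 4). Row 19: index ⌊(19-1)/4⌋ = 4 into gene → HZ5; (19-1) mod 4 = 2 into the melted columns → kidney.
So row 19 is (HZ5, kidney, 49.3); expression = 49.3.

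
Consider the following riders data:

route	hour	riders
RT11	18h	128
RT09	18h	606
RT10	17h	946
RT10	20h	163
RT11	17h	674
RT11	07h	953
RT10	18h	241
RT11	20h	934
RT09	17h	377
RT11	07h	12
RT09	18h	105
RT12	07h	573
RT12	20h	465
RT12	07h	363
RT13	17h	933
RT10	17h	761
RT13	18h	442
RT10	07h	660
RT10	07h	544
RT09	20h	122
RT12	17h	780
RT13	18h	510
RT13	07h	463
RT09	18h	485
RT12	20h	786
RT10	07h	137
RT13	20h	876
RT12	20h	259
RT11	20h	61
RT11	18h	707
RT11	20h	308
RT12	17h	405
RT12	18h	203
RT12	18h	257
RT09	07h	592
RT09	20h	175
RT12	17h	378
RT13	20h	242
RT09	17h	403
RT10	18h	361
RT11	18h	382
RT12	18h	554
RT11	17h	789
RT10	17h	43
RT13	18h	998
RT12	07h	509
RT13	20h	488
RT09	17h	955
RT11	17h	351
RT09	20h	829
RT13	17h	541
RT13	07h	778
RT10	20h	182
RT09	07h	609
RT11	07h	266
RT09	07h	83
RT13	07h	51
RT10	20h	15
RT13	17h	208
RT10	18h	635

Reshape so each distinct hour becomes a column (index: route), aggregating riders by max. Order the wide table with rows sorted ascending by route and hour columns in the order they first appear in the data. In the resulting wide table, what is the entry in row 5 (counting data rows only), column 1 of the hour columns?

998

With rows sorted ascending by route, row 5 is route=RT13. hour columns in first-appearance order: 18h, 17h, 20h, 07h; column 1 is 18h.
Long rows with route=RT13, hour=18h: max(442, 510, 998) = 998.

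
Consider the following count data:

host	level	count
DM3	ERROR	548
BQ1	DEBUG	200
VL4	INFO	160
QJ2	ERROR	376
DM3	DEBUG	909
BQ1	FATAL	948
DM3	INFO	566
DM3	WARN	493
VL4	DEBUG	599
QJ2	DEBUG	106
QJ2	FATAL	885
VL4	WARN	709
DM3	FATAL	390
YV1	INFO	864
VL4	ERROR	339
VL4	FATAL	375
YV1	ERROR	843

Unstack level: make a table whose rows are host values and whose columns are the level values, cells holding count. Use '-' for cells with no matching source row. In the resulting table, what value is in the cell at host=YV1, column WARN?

-

No long-format row has host=YV1 and level=WARN, so the cell is -.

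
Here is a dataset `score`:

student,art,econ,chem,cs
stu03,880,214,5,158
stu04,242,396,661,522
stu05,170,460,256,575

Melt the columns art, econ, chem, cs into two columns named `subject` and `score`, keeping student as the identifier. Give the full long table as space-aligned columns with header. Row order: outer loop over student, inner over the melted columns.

Each (student, column) pair becomes one row: 3 × 4 = 12 rows.
For example, (stu03, art) → score=880.

student  subject  score
stu03    art      880  
stu03    econ     214  
stu03    chem     5    
stu03    cs       158  
stu04    art      242  
stu04    econ     396  
stu04    chem     661  
stu04    cs       522  
stu05    art      170  
stu05    econ     460  
stu05    chem     256  
stu05    cs       575  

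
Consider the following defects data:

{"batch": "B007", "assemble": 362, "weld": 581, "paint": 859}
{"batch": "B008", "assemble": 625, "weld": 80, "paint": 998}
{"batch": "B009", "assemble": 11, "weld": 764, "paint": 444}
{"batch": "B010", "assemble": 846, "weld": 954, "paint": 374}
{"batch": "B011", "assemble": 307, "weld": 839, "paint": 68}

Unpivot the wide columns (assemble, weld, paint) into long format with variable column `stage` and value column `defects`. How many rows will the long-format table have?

5 batch values × 3 melted columns = 15 rows.

15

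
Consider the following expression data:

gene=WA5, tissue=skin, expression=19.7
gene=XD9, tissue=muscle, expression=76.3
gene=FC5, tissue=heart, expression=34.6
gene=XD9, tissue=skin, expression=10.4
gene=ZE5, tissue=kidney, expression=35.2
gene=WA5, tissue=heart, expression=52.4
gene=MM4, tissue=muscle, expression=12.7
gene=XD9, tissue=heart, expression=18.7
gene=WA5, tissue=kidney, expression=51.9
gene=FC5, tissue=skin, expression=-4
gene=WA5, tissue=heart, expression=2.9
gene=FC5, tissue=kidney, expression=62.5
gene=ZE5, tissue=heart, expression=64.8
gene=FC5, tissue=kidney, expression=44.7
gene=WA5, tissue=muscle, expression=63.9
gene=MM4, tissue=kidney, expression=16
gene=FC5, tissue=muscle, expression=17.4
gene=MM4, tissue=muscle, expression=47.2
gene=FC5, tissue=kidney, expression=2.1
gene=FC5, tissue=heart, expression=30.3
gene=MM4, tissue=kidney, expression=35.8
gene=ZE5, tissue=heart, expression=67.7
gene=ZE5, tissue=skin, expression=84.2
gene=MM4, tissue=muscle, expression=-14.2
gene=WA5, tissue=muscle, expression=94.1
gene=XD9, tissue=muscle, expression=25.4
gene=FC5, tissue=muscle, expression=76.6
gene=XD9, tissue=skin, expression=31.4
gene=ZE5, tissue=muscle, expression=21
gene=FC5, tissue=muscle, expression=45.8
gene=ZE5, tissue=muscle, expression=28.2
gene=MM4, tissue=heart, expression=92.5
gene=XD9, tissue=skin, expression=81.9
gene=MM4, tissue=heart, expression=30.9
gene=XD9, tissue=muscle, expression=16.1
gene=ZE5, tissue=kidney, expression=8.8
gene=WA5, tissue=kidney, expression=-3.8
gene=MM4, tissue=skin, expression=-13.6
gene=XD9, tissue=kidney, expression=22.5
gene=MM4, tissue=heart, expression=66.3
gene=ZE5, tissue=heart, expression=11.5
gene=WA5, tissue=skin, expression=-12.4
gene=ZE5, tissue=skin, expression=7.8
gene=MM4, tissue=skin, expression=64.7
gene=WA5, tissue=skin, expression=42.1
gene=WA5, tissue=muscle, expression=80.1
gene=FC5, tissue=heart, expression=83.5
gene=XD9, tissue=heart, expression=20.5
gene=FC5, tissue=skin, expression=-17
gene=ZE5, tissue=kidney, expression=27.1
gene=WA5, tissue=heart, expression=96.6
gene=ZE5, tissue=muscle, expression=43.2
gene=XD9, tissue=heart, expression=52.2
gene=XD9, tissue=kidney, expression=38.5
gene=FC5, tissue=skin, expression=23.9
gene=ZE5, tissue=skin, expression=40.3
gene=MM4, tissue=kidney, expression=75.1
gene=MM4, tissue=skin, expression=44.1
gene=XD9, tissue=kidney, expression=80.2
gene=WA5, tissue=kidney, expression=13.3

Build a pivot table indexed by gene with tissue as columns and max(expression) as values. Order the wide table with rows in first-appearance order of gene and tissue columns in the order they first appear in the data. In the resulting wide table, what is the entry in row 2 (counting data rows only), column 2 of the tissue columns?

With rows in first-appearance order of gene, row 2 is gene=XD9. tissue columns in first-appearance order: skin, muscle, heart, kidney; column 2 is muscle.
Long rows with gene=XD9, tissue=muscle: max(76.3, 25.4, 16.1) = 76.3.

76.3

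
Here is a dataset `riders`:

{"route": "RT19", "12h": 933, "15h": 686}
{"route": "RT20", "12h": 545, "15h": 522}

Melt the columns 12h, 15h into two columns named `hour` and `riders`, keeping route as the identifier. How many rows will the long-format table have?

4

2 route values × 2 melted columns = 4 rows.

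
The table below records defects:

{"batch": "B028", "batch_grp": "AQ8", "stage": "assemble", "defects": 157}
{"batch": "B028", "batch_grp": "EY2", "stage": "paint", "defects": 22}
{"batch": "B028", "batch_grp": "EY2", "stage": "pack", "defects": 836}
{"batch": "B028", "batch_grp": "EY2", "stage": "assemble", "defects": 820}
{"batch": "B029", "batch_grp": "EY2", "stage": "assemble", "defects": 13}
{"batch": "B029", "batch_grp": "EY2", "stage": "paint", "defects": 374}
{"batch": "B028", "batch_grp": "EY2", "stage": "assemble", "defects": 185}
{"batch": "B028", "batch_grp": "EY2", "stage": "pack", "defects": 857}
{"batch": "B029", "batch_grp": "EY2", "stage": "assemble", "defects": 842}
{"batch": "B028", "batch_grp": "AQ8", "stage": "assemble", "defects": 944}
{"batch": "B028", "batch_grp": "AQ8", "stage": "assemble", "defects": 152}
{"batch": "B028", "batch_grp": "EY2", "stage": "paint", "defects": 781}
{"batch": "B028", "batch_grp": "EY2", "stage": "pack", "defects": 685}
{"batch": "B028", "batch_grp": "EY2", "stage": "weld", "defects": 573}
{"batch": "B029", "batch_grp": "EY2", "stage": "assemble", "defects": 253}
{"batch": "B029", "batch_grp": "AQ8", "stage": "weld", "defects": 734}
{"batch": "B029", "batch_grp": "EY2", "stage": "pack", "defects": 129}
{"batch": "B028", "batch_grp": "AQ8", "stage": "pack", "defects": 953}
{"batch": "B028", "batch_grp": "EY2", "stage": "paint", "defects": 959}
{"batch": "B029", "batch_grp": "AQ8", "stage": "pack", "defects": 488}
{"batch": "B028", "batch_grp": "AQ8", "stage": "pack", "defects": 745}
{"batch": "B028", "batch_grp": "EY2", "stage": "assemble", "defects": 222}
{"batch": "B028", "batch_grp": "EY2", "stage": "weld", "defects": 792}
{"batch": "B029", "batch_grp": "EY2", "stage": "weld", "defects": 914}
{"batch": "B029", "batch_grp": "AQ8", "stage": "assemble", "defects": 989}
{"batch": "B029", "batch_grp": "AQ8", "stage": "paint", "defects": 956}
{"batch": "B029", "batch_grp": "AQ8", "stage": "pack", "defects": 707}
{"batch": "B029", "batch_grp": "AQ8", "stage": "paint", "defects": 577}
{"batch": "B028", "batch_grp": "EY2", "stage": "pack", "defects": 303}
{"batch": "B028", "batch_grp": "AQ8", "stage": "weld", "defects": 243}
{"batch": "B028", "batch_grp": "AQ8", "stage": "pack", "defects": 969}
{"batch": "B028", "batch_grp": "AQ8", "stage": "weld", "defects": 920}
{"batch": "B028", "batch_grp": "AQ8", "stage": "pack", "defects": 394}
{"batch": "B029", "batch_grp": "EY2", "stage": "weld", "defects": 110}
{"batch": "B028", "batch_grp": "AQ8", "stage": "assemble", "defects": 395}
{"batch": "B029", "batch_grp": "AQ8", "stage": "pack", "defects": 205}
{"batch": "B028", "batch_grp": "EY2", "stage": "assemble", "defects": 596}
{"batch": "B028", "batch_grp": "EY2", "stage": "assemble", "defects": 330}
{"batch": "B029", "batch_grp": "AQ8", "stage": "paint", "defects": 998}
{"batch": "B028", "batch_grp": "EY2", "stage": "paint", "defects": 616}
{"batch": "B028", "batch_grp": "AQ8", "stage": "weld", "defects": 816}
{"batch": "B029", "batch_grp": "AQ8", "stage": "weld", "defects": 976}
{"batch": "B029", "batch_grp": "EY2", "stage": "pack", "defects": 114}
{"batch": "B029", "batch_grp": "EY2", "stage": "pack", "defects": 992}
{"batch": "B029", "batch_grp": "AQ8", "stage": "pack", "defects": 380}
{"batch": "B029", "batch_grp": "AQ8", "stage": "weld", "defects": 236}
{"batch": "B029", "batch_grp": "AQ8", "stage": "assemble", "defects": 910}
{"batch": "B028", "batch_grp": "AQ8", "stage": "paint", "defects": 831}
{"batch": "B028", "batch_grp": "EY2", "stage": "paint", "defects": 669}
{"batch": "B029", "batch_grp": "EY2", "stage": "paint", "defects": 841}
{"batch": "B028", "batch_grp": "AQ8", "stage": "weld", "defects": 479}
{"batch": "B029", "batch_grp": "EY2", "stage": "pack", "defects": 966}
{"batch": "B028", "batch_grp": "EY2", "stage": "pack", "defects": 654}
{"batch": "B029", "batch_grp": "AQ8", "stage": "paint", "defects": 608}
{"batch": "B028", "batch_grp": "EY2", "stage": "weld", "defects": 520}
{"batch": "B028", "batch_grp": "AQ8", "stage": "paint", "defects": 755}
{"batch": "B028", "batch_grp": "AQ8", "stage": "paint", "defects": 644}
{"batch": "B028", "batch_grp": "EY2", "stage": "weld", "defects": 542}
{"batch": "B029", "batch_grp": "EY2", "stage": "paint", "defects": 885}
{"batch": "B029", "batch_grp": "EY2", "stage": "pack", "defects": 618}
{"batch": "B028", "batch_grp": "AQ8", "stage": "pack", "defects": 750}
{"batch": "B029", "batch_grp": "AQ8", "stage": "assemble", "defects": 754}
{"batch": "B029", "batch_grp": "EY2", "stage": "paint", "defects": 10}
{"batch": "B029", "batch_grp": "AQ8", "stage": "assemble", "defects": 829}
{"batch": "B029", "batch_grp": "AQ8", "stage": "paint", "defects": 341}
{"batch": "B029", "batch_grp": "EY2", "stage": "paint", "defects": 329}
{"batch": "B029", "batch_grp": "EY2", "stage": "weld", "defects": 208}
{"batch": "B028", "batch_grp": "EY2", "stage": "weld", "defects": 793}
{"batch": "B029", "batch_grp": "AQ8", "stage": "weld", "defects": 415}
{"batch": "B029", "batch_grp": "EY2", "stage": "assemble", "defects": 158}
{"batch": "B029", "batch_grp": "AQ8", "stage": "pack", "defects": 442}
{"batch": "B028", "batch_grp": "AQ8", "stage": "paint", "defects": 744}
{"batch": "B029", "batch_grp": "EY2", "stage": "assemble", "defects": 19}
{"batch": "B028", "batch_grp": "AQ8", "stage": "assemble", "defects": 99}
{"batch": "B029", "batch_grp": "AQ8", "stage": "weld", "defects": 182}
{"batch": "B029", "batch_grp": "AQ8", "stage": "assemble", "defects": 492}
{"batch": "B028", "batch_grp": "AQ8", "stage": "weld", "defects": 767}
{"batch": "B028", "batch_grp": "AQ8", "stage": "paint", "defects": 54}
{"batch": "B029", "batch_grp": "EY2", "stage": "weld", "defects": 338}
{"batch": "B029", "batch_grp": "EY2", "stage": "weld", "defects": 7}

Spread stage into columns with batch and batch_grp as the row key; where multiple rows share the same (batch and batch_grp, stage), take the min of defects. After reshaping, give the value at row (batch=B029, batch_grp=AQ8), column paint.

Rows with batch=B029, batch_grp=AQ8 and stage=paint: defects values are 956, 577, 998, 608, 341.
min(956, 577, 998, 608, 341) = 341.

341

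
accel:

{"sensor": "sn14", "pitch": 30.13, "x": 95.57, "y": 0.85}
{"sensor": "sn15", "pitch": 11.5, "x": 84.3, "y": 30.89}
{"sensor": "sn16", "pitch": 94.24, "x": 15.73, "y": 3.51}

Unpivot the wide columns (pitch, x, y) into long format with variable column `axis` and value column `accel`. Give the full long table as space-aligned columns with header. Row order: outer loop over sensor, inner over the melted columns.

Each (sensor, column) pair becomes one row: 3 × 3 = 9 rows.
For example, (sn14, pitch) → accel=30.13.

sensor  axis   accel
sn14    pitch  30.13
sn14    x      95.57
sn14    y      0.85 
sn15    pitch  11.5 
sn15    x      84.3 
sn15    y      30.89
sn16    pitch  94.24
sn16    x      15.73
sn16    y      3.51 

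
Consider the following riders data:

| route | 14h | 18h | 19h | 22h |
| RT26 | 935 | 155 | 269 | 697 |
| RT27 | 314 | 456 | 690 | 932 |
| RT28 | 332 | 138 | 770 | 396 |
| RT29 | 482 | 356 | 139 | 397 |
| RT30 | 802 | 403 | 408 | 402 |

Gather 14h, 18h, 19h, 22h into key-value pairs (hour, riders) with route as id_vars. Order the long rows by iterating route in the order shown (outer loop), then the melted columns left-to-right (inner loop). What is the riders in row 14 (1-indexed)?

356

20 rows total (5 × 4). Row 14: index ⌊(14-1)/4⌋ = 3 into route → RT29; (14-1) mod 4 = 1 into the melted columns → 18h.
So row 14 is (RT29, 18h, 356); riders = 356.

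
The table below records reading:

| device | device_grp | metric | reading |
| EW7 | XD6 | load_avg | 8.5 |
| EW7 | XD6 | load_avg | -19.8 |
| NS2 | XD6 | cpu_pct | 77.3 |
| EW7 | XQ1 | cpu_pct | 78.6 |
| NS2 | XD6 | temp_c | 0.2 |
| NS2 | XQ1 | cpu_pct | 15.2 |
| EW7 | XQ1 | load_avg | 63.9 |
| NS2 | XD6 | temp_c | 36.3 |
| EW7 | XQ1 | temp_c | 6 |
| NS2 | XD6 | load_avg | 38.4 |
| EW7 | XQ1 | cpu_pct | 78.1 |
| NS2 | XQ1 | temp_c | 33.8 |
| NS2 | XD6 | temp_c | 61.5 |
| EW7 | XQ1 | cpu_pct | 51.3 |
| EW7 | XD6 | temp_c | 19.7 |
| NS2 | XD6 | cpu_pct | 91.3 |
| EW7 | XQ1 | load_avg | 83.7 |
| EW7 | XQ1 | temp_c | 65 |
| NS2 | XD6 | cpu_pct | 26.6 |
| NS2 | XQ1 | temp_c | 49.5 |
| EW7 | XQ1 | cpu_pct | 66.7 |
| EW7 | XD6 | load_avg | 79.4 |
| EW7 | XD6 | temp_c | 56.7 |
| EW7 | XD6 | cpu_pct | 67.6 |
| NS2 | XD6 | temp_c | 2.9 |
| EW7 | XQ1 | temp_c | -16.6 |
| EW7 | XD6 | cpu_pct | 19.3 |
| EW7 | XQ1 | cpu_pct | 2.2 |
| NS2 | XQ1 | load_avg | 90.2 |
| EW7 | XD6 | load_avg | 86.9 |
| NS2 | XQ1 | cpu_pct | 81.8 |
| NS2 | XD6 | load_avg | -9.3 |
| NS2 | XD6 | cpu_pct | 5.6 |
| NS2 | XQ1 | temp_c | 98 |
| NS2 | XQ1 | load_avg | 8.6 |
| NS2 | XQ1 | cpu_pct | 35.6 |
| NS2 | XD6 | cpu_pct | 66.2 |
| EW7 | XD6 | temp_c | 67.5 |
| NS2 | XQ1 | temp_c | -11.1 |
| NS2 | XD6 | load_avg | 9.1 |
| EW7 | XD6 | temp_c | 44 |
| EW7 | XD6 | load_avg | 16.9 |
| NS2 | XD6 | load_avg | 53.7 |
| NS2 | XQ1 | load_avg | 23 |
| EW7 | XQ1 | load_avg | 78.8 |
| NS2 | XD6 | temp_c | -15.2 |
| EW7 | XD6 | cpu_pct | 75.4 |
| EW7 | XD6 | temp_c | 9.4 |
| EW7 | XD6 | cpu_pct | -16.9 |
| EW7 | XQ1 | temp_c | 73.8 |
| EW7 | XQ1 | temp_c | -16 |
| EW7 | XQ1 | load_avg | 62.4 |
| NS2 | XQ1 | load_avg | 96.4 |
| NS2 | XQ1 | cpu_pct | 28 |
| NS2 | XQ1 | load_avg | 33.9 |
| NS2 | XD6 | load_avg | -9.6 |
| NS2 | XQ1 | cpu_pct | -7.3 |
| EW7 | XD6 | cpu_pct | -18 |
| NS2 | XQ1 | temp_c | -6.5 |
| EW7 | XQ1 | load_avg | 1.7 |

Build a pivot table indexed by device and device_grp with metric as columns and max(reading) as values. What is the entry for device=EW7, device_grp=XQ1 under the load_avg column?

83.7

Rows with device=EW7, device_grp=XQ1 and metric=load_avg: reading values are 63.9, 83.7, 78.8, 62.4, 1.7.
max(63.9, 83.7, 78.8, 62.4, 1.7) = 83.7.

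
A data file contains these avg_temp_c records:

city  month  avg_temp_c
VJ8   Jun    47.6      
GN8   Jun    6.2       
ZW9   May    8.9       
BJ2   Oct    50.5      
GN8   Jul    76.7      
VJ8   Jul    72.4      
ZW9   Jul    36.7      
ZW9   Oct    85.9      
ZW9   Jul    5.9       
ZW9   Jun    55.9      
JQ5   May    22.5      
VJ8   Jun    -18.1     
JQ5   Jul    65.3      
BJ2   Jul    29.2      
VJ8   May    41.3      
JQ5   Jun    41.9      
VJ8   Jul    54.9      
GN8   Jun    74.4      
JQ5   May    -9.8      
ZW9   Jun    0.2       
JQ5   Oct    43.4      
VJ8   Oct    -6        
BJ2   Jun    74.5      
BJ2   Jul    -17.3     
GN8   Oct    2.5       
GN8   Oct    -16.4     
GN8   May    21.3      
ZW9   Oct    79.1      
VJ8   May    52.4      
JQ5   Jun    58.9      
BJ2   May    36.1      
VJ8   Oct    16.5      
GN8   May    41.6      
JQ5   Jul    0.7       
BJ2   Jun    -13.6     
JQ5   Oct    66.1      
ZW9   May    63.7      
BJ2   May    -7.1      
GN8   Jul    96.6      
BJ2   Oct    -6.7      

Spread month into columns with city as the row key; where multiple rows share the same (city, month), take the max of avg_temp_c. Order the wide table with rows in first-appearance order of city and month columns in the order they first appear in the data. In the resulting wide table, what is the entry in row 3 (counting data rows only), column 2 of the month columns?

With rows in first-appearance order of city, row 3 is city=ZW9. month columns in first-appearance order: Jun, May, Oct, Jul; column 2 is May.
Long rows with city=ZW9, month=May: max(8.9, 63.7) = 63.7.

63.7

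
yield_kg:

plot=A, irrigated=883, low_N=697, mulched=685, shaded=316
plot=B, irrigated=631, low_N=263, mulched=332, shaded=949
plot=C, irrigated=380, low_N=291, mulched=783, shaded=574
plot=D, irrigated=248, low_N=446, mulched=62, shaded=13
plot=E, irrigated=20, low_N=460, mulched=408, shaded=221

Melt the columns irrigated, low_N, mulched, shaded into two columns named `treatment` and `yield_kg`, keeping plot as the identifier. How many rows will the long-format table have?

20

5 plot values × 4 melted columns = 20 rows.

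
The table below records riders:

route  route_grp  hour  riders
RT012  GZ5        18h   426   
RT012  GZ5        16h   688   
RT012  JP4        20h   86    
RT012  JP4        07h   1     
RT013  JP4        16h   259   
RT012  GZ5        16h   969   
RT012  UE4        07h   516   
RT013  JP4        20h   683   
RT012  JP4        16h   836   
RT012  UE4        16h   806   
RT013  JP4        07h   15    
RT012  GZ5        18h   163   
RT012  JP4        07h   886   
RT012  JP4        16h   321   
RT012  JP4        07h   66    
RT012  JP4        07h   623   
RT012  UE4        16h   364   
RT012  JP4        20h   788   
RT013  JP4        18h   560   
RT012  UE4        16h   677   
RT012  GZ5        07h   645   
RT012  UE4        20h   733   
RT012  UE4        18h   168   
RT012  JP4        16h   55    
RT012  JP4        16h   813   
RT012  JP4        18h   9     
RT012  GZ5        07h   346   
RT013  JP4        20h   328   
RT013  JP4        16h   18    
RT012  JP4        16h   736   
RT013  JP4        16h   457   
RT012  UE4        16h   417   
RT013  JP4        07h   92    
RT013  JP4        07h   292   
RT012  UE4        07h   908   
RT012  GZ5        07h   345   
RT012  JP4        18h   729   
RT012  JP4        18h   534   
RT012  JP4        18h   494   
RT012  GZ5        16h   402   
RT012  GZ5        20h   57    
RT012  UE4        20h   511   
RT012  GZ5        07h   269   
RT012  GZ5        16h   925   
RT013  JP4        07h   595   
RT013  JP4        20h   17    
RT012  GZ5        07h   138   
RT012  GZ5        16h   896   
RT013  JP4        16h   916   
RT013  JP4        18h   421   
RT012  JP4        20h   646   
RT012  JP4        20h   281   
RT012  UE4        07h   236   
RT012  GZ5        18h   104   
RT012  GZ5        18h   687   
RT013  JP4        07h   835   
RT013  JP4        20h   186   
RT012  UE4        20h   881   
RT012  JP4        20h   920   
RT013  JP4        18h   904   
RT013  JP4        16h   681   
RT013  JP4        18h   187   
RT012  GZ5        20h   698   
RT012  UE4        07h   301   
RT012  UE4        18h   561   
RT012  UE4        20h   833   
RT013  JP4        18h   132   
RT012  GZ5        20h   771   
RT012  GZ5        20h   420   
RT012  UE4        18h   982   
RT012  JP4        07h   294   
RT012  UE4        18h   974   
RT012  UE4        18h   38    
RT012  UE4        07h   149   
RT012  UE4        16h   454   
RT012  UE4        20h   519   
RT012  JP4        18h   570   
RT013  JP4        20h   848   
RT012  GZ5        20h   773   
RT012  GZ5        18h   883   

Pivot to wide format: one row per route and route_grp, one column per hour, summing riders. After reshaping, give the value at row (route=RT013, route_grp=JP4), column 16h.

Rows with route=RT013, route_grp=JP4 and hour=16h: riders values are 259, 18, 457, 916, 681.
259 + 18 + 457 + 916 + 681 = 2331.

2331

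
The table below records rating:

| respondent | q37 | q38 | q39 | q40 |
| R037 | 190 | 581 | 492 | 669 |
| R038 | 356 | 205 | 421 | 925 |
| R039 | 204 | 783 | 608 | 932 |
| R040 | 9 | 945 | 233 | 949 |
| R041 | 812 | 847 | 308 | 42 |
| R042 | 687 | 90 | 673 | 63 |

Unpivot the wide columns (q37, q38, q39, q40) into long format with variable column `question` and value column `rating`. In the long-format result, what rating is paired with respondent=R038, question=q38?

205

Unpivoting turns each (respondent, wide-column) pair into one long row.
The wide cell at row R038, column q38 holds 205, so the long row (R038, q38) has rating=205.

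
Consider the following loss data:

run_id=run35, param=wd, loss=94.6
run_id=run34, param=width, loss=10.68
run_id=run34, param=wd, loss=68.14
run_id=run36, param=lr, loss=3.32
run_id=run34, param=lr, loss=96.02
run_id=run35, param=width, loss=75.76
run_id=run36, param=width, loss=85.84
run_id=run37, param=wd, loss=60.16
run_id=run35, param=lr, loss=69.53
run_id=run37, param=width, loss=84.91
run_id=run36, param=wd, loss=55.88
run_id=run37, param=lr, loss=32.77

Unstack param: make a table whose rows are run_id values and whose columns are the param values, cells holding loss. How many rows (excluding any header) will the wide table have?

4 distinct run_id values → 4 rows.

4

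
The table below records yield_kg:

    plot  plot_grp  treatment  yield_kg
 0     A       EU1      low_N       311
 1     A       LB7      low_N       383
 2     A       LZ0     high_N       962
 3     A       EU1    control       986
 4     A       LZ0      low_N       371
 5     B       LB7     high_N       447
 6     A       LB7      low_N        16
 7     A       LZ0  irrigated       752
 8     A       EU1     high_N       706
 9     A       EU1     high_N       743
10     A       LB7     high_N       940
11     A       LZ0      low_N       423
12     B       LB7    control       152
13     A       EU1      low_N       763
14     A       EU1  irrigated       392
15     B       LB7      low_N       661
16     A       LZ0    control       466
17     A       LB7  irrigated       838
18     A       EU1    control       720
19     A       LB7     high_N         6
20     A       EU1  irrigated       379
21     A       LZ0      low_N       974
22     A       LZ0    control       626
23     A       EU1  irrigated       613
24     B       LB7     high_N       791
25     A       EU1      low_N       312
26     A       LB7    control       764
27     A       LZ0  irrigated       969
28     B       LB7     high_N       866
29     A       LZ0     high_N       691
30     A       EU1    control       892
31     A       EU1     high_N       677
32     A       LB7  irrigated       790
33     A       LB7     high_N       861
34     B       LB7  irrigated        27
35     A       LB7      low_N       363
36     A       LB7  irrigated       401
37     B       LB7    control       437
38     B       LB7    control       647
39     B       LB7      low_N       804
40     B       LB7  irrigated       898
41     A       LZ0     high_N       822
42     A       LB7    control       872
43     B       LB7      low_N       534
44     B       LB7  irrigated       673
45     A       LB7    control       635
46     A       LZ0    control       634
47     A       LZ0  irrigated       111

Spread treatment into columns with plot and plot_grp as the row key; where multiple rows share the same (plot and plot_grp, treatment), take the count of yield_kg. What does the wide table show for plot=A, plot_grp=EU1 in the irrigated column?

3

Rows with plot=A, plot_grp=EU1 and treatment=irrigated: yield_kg values are 392, 379, 613.
3 rows match — count = 3.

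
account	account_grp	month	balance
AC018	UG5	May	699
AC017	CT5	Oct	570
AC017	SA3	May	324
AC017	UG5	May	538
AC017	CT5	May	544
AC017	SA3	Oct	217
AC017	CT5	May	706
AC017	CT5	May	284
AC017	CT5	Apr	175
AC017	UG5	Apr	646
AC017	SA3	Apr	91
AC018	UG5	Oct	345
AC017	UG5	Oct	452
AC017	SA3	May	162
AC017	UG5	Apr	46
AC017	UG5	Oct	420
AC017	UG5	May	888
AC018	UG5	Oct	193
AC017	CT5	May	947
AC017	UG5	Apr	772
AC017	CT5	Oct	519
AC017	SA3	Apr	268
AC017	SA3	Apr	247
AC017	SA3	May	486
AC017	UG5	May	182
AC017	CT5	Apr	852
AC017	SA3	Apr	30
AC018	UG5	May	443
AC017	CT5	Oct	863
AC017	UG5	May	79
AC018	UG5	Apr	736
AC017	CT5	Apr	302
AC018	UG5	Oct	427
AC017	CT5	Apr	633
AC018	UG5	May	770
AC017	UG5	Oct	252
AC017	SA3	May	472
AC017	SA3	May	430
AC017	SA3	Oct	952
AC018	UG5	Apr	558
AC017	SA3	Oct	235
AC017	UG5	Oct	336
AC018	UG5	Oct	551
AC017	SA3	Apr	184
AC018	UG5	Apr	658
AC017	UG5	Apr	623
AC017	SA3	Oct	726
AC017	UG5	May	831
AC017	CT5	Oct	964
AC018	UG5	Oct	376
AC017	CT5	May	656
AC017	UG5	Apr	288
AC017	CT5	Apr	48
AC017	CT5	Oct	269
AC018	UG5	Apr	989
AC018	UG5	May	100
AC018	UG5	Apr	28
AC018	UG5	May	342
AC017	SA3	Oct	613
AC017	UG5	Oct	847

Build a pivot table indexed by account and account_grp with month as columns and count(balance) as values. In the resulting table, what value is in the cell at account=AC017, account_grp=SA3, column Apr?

5

Rows with account=AC017, account_grp=SA3 and month=Apr: balance values are 91, 268, 247, 30, 184.
5 rows match — count = 5.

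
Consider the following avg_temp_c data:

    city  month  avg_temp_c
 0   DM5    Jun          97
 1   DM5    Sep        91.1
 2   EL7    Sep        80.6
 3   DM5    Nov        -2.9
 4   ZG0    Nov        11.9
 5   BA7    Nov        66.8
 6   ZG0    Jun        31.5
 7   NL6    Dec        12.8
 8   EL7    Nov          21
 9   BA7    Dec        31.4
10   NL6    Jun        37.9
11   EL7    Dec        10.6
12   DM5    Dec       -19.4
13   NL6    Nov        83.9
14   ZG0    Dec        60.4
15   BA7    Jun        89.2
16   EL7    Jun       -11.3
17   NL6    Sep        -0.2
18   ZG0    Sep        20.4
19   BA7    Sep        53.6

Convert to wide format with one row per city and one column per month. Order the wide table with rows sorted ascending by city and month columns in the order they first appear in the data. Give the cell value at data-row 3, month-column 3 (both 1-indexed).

21

With rows sorted ascending by city, row 3 is city=EL7. month columns in first-appearance order: Jun, Sep, Nov, Dec; column 3 is Nov.
Long rows with city=EL7, month=Nov: avg_temp_c = 21.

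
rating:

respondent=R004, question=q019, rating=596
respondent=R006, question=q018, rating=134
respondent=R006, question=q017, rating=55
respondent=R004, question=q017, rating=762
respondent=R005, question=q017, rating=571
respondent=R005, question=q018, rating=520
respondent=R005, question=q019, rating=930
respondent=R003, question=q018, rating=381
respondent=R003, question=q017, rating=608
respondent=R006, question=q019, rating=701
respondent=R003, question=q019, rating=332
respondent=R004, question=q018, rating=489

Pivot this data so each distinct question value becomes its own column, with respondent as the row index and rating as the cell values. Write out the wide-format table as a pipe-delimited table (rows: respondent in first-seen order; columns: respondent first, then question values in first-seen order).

| respondent | q019 | q018 | q017 |
| R004 | 596 | 489 | 762 |
| R006 | 701 | 134 | 55 |
| R005 | 930 | 520 | 571 |
| R003 | 332 | 381 | 608 |

Columns: respondent plus the 3 distinct question values (q019, q018, q017).
For example, row R004 column q019 takes rating=596 from the long row (R004, q019).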